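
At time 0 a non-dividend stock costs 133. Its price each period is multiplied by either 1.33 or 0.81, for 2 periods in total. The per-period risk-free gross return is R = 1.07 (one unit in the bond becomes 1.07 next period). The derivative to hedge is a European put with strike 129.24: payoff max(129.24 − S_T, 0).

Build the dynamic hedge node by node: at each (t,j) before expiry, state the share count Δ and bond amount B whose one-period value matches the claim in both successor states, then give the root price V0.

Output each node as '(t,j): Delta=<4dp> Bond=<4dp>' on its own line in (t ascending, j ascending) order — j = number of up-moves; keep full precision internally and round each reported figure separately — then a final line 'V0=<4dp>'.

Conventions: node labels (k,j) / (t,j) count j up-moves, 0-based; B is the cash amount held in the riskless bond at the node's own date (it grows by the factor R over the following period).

Under the risk-neutral measure, an up-move has probability p* = (R−d)/(u−d) = 0.5000 and values discount at R = 1.07.
Terminal payoffs: V(2,0)=41.9787, V(2,1)=0.0000, V(2,2)=0.0000
(1,0): S=107.7300. Δ = (V_up−V_dn)/(S_up−S_dn) = (0.0000−41.9787)/(143.2809−87.2613) = -0.7494. V = [p*·0.0000 + (1−p*)·41.9787]/1.07 = 19.6162. B = V − Δ·S = 100.3445.
(1,1): S=176.8900. Δ = (V_up−V_dn)/(S_up−S_dn) = (0.0000−0.0000)/(235.2637−143.2809) = 0.0000. V = [p*·0.0000 + (1−p*)·0.0000]/1.07 = 0.0000. B = V − Δ·S = 0.0000.
(0,0): S=133.0000. Δ = (V_up−V_dn)/(S_up−S_dn) = (0.0000−19.6162)/(176.8900−107.7300) = -0.2836. V = [p*·0.0000 + (1−p*)·19.6162]/1.07 = 9.1665. B = V − Δ·S = 46.8899.
Check: Δ(0,0)·S0 + B(0,0) = 9.1665 = V0.

(0,0): Delta=-0.2836 Bond=46.8899
(1,0): Delta=-0.7494 Bond=100.3445
(1,1): Delta=0.0000 Bond=0.0000
V0=9.1665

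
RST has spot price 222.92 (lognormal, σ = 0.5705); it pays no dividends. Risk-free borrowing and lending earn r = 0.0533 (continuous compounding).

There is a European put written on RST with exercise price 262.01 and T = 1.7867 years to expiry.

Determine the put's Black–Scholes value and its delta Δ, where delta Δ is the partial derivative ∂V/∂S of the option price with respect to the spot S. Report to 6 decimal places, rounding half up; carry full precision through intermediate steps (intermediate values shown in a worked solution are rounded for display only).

σ√T = 0.5705·√1.7867 = 0.762573
d₁ = (ln(S/K) + (r+σ²/2)T) / (σ√T) = (ln(222.92/262.01) + (0.0533+0.5705²/2)·1.7867) / 0.762573 = (-0.161570 + 0.385990) / 0.762573 = 0.294293
d₂ = d₁ − σ√T = 0.294293 − 0.762573 = -0.468280
e^{−rT} = 0.909163
N(−d₁) = 0.384267,  N(−d₂) = 0.680208
Put price V = K·e^{−rT}·N(−d₂) − S·N(−d₁) = 162.032099 − 85.660765 = 76.371334
Δ = −N(−d₁) = -0.384267

price = 76.371334
Δ = -0.384267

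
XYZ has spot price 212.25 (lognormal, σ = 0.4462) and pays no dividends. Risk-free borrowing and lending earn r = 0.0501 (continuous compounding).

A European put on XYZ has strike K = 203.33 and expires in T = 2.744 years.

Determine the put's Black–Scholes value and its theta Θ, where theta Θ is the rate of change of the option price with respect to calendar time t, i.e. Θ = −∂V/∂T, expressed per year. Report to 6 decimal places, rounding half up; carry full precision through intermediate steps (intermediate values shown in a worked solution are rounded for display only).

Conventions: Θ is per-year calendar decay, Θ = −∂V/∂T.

price = 40.206089
Θ = -4.564538

σ√T = 0.4462·√2.744 = 0.739131
d₁ = (ln(S/K) + (r+σ²/2)T) / (σ√T) = (ln(212.25/203.33) + (0.0501+0.4462²/2)·2.744) / 0.739131 = (0.042935 + 0.410632) / 0.739131 = 0.613648
d₂ = d₁ − σ√T = 0.613648 − 0.739131 = -0.125483
e^{−rT} = 0.871557
N(−d₁) = 0.269724,  N(−d₂) = 0.549930
Put price V = K·e^{−rT}·N(−d₂) − S·N(−d₁) = 97.454998 − 57.248910 = 40.206089
φ(d₁) = (1/√(2π))·e^{−d₁²/2} = 0.330476
Θ = −S·φ(d₁)·σ/(2√T) + r·K·e^{−rT}·N(−d₂) = −9.447034 + 4.882495 = -4.564538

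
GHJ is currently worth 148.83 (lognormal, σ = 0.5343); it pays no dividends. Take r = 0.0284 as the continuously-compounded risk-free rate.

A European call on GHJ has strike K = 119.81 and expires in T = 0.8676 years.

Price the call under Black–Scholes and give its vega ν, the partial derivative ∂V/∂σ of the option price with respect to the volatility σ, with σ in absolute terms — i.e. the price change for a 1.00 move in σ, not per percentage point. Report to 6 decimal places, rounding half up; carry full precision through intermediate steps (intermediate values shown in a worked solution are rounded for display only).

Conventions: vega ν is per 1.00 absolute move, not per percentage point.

σ√T = 0.5343·√0.8676 = 0.497674
d₁ = (ln(S/K) + (r+σ²/2)T) / (σ√T) = (ln(148.83/119.81) + (0.0284+0.5343²/2)·0.8676) / 0.497674 = (0.216898 + 0.148480) / 0.497674 = 0.734170
d₂ = d₁ − σ√T = 0.734170 − 0.497674 = 0.236496
e^{−rT} = 0.975661
N(d₁) = 0.768577,  N(d₂) = 0.593476
Call price V = S·N(d₁) − K·e^{−rT}·N(d₂) = 114.387360 − 69.373760 = 45.013600
φ(d₁) = (1/√(2π))·e^{−d₁²/2} = 0.304696
ν = S·φ(d₁)·√T = 42.239316

price = 45.013600
ν = 42.239316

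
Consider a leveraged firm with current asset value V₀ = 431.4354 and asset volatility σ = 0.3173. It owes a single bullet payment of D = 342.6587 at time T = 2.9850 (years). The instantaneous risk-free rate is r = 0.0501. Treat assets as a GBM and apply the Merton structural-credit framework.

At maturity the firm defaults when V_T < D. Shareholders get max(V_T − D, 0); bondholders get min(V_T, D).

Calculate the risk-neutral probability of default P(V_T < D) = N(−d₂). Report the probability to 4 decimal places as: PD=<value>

With assets at 431.4354 and a single debt payment of 342.6587 at 2.9850 years:
d₁ = [ln(V₀/D) + (r + σ²/2)T] / (σ√T)
   = [ln(431.4354/342.6587) + (0.0501 + 0.5·0.3173²)·2.9850] / (0.3173·√2.9850)
   = [0.230383 + 0.299812] / 0.548204 = 0.967149
d₂ = d₁ − σ√T = 0.967149 − 0.548204 = 0.418945
risk-neutral PD = N(−d₂) = N(-0.418945) = 0.337628

PD=0.3376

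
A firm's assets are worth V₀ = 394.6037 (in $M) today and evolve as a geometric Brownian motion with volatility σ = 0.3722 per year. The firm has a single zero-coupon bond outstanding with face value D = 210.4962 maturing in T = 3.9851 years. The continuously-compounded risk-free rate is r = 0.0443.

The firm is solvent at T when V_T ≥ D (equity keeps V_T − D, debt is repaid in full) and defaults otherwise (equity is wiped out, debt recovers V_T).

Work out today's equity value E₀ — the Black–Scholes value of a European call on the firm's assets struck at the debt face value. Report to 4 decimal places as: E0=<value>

Work the structural quantities from V₀ = 394.6037 against face 210.4962:
d₁ = [ln(V₀/D) + (r + σ²/2)T] / (σ√T)
   = [ln(394.6037/210.4962) + (0.0443 + 0.5·0.3722²)·3.9851] / (0.3722·√3.9851)
   = [0.628414 + 0.452574] / 0.743012 = 1.454872
d₂ = d₁ − σ√T = 1.454872 − 0.743012 = 0.711860
N(d₁) = 0.927148,  N(d₂) = 0.761724,  e^(−rT) = 0.838165
E₀ = V₀·N(d₁) − D·e^(−rT)·N(d₂)
   = 394.6037·0.927148 − 210.4962·0.838165·0.761724 = 231.464429

E0=231.4644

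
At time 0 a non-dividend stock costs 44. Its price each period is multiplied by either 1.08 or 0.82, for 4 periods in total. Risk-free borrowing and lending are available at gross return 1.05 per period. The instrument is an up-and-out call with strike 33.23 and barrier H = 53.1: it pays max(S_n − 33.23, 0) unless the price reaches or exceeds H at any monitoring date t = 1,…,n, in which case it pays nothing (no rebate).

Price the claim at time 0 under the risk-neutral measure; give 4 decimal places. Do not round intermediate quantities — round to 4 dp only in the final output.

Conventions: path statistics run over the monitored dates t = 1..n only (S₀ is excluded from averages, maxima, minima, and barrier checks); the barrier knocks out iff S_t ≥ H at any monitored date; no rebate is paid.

No-arbitrage gives p* = (R−d)/(u−d) = 0.8846: enumerate every path, weight its payoff by its p*-probability, and discount by R^4.
Enumerate all 2^4 = 16 price paths (U = up ×1.08, D = down ×0.82); each path with k up-moves has probability p*^k·(1−p*)^(4−k).
DDDD: M=36.0800, payoff=0.0000, prob=0.000177
UDDD: M=47.5200, payoff=0.0000, prob=0.001359
DUDD: M=38.9664, payoff=0.0000, prob=0.001359
UUDD: M=51.3216, payoff=1.2786, prob=0.010418
DDUD: M=36.0800, payoff=0.0000, prob=0.001359
UDUD: M=47.5200, payoff=1.2786, prob=0.010418
DUUD: M=42.0837, payoff=1.2786, prob=0.010418
UUUD: M=55.4273, payoff=0.0000, prob=0.079875
DDDU: M=36.0800, payoff=0.0000, prob=0.001359
UDDU: M=47.5200, payoff=1.2786, prob=0.010418
DUDU: M=38.9664, payoff=1.2786, prob=0.010418
UUDU: M=51.3216, payoff=12.2204, prob=0.079875
DDUU: M=36.0800, payoff=1.2786, prob=0.010418
UDUU: M=47.5200, payoff=12.2204, prob=0.079875
DUUU: M=45.4504, payoff=12.2204, prob=0.079875
UUUU: M=59.8615, payoff=0.0000, prob=0.612376
Price = Σ prob·payoff / R^4 = 3.008248 / 1.215506 = 2.4749

price = 2.4749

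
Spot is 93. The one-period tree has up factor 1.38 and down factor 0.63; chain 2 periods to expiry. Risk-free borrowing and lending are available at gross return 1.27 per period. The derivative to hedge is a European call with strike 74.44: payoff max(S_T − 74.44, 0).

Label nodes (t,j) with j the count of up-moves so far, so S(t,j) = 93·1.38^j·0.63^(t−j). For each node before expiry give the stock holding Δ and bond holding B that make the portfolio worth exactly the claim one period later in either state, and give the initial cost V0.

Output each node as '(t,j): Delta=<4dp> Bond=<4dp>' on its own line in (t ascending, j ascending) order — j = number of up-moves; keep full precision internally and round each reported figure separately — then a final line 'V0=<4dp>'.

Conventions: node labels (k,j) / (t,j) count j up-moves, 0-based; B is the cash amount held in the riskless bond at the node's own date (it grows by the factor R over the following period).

(0,0): Delta=0.9379 Bond=-39.8737
(1,0): Delta=0.1460 Bond=-4.2425
(1,1): Delta=1.0000 Bond=-58.6142
V0=47.3476

Under the risk-neutral measure, an up-move has probability p* = (R−d)/(u−d) = 0.8533 and values discount at R = 1.27.
At maturity the claim pays: V(2,0)=0.0000, V(2,1)=6.4142, V(2,2)=102.6692
Node (1,0) S=58.5900: V=(p*·6.4142+(1−p*)·0.0000)/1.27=4.3098; Δ=(6.4142−0.0000)/(80.8542−36.9117)=0.1460; B=V−Δ·S=-4.2425
Node (1,1) S=128.3400: V=(p*·102.6692+(1−p*)·6.4142)/1.27=69.7258; Δ=(102.6692−6.4142)/(177.1092−80.8542)=1.0000; B=V−Δ·S=-58.6142
Node (0,0) S=93.0000: V=(p*·69.7258+(1−p*)·4.3098)/1.27=47.3476; Δ=(69.7258−4.3098)/(128.3400−58.5900)=0.9379; B=V−Δ·S=-39.8737
Verification: the root portfolio costs Δ(0,0)·S0 + B(0,0) = 47.3476, matching V0.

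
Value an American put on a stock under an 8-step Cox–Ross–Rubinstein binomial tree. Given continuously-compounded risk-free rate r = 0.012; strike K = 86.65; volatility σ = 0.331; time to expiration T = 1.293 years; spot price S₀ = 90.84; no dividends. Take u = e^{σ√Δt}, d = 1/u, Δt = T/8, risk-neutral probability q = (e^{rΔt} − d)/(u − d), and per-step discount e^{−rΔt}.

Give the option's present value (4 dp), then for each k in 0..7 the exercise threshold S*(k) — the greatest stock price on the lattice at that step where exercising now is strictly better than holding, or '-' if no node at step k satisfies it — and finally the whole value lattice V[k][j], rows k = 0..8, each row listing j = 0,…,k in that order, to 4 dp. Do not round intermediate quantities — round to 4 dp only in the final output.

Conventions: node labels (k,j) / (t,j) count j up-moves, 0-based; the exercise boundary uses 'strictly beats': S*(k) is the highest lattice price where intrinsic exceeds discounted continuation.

price = 10.6972
boundary = - - - - 53.3470 46.7001 53.3470 60.9399
tree:
10.6972
14.9421 6.0314
20.2461 9.1186 2.6310
26.4868 13.4053 4.4001 0.6790
33.3030 19.0329 7.2165 1.2935 0.0000
39.9499 25.8690 11.5265 2.4642 0.0000 0.0000
45.7686 33.3030 17.7271 4.6944 0.0000 0.0000 0.0000
50.8623 39.9499 25.7101 8.9429 0.0000 0.0000 0.0000 0.0000
55.3213 45.7686 33.3030 17.0365 0.0000 0.0000 0.0000 0.0000 0.0000

Δt=0.16162  u=1.14233  d=0.87540  q=0.47405  discount=0.99806
step 8 (expiry): payoffs max(K−S,0) = 55.3213 45.7686 33.3030 17.0365 0.0000 0.0000 0.0000 0.0000 0.0000
step 7: (k=7,j=0): S=35.7877, K−S=50.8623, hold=50.6944 ⇒ V=50.8623 exercise | (k=7,j=1): S=46.7001, K−S=39.9499, hold=39.7820 ⇒ V=39.9499 exercise | (k=7,j=2): S=60.9399, K−S=25.7101, hold=25.5422 ⇒ V=25.7101 exercise | (k=7,j=3): S=79.5216, K−S=7.1284, hold=8.9429 ⇒ V=8.9429 continue | (k=7,j=4): S=103.7693, K−S=0.0000, hold=0.0000 ⇒ V=0.0000 continue | (k=7,j=5): S=135.4106, K−S=0.0000, hold=0.0000 ⇒ V=0.0000 continue | (k=7,j=6): S=176.6999, K−S=0.0000, hold=0.0000 ⇒ V=0.0000 continue | (k=7,j=7): S=230.5792, K−S=0.0000, hold=0.0000 ⇒ V=0.0000 continue  boundary S*=60.9399
step 6: (k=6,j=0): S=40.8814, K−S=45.7686, hold=45.6007 ⇒ V=45.7686 exercise | (k=6,j=1): S=53.3470, K−S=33.3030, hold=33.1351 ⇒ V=33.3030 exercise | (k=6,j=2): S=69.6135, K−S=17.0365, hold=17.7271 ⇒ V=17.7271 continue | (k=6,j=3): S=90.8400, K−S=0.0000, hold=4.6944 ⇒ V=4.6944 continue | (k=6,j=4): S=118.5389, K−S=0.0000, hold=0.0000 ⇒ V=0.0000 continue | (k=6,j=5): S=154.6837, K−S=0.0000, hold=0.0000 ⇒ V=0.0000 continue | (k=6,j=6): S=201.8497, K−S=0.0000, hold=0.0000 ⇒ V=0.0000 continue  boundary S*=53.3470
step 5: (k=5,j=0): S=46.7001, K−S=39.9499, hold=39.7820 ⇒ V=39.9499 exercise | (k=5,j=1): S=60.9399, K−S=25.7101, hold=25.8690 ⇒ V=25.8690 continue | (k=5,j=2): S=79.5216, K−S=7.1284, hold=11.5265 ⇒ V=11.5265 continue | (k=5,j=3): S=103.7693, K−S=0.0000, hold=2.4642 ⇒ V=2.4642 continue | (k=5,j=4): S=135.4106, K−S=0.0000, hold=0.0000 ⇒ V=0.0000 continue | (k=5,j=5): S=176.6999, K−S=0.0000, hold=0.0000 ⇒ V=0.0000 continue  boundary S*=46.7001
step 4: (k=4,j=0): S=53.3470, K−S=33.3030, hold=33.2103 ⇒ V=33.3030 exercise | (k=4,j=1): S=69.6135, K−S=17.0365, hold=19.0329 ⇒ V=19.0329 continue | (k=4,j=2): S=90.8400, K−S=0.0000, hold=7.2165 ⇒ V=7.2165 continue | (k=4,j=3): S=118.5389, K−S=0.0000, hold=1.2935 ⇒ V=1.2935 continue | (k=4,j=4): S=154.6837, K−S=0.0000, hold=0.0000 ⇒ V=0.0000 continue  boundary S*=53.3470
step 3: (k=3,j=0): S=60.9399, K−S=25.7101, hold=26.4868 ⇒ V=26.4868 continue | (k=3,j=1): S=79.5216, K−S=7.1284, hold=13.4053 ⇒ V=13.4053 continue | (k=3,j=2): S=103.7693, K−S=0.0000, hold=4.4001 ⇒ V=4.4001 continue | (k=3,j=3): S=135.4106, K−S=0.0000, hold=0.6790 ⇒ V=0.6790 continue  boundary S*=-
step 2: (k=2,j=0): S=69.6135, K−S=17.0365, hold=20.2461 ⇒ V=20.2461 continue | (k=2,j=1): S=90.8400, K−S=0.0000, hold=9.1186 ⇒ V=9.1186 continue | (k=2,j=2): S=118.5389, K−S=0.0000, hold=2.6310 ⇒ V=2.6310 continue  boundary S*=-
step 1: (k=1,j=0): S=79.5216, K−S=7.1284, hold=14.9421 ⇒ V=14.9421 continue | (k=1,j=1): S=103.7693, K−S=0.0000, hold=6.0314 ⇒ V=6.0314 continue  boundary S*=-
step 0: (k=0,j=0): S=90.8400, K−S=0.0000, hold=10.6972 ⇒ V=10.6972 continue  boundary S*=-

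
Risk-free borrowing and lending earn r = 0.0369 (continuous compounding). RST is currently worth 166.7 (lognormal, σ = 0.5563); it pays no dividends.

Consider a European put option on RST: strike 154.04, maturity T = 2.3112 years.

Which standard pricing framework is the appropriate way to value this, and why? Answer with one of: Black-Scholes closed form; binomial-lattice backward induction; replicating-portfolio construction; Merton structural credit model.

framework: Black-Scholes closed form

Key observation: a European claim on RST (strike 154.04) — a lognormal (GBM) underlying with constant rate and volatility — has an exact closed-form value; no lattice or capital structure is involved.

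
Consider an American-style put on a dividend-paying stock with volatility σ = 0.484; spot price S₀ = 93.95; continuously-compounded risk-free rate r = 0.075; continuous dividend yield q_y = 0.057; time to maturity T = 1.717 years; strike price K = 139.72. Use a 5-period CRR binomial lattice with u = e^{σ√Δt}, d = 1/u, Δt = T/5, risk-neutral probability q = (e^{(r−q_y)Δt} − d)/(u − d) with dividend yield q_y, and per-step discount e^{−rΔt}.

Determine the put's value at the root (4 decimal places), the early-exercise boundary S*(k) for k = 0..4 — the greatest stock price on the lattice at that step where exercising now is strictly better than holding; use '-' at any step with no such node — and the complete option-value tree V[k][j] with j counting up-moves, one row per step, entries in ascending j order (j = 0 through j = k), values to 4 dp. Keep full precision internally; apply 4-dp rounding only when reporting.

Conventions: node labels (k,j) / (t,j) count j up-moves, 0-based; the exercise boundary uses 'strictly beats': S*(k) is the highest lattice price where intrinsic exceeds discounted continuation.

price = 52.4941
boundary = - 70.7489 53.2774 70.7489 93.9500
tree:
52.4941
68.9711 34.6632
86.4426 49.8343 17.4357
99.5996 68.9711 28.4656 4.4505
109.5074 86.4426 45.7700 8.1597 0.0000
116.9684 99.5996 68.9711 14.9604 0.0000 0.0000

Δt=0.34340, u=1.32794, d=0.75305, q=0.44035, disc=e^(-rΔt)=0.97457
k=5 terminal: V=max(K-S,0) → 116.9684 99.5996 68.9711 14.9604 0.0000 0.0000
k=4: j=0 S=30.2126 intr=109.5074 cont=106.5404 V=109.5074[EX]; j=1 S=53.2774 intr=86.4426 cont=83.9228 V=86.4426[EX]; j=2 S=93.9500 intr=45.7700 cont=44.0385 V=45.7700[EX]; j=3 S=165.6727 intr=0.0000 cont=8.1597 V=8.1597[hold]; j=4 S=292.1494 intr=0.0000 cont=0.0000 V=0.0000[hold]  S*(4)=93.9500
k=3: j=0 S=40.1204 intr=99.5996 cont=96.8247 V=99.5996[EX]; j=1 S=70.7489 intr=68.9711 cont=66.7899 V=68.9711[EX]; j=2 S=124.7596 intr=14.9604 cont=28.4656 V=28.4656[hold]; j=3 S=220.0027 intr=0.0000 cont=4.4505 V=4.4505[hold]  S*(3)=70.7489
k=2: j=0 S=53.2774 intr=86.4426 cont=83.9228 V=86.4426[EX]; j=1 S=93.9500 intr=45.7700 cont=49.8343 V=49.8343[hold]; j=2 S=165.6727 intr=0.0000 cont=17.4357 V=17.4357[hold]  S*(2)=53.2774
k=1: j=0 S=70.7489 intr=68.9711 cont=68.5341 V=68.9711[EX]; j=1 S=124.7596 intr=14.9604 cont=34.6632 V=34.6632[hold]  S*(1)=70.7489
k=0: j=0 S=93.9500 intr=45.7700 cont=52.4941 V=52.4941[hold]  S*(0)=-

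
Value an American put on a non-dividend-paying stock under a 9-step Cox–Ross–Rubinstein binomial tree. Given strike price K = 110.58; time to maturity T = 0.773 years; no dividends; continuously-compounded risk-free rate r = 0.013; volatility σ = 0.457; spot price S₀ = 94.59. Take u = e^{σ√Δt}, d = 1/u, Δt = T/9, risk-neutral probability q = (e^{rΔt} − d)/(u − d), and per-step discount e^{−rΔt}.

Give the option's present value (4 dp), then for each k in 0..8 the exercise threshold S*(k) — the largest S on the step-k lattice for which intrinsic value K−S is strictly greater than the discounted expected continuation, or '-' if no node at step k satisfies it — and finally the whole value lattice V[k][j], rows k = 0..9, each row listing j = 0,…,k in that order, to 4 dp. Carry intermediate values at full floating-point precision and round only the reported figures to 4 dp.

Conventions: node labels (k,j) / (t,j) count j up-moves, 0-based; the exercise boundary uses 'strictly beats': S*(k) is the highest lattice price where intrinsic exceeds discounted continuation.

Δt=0.08589, u=1.14332, d=0.87465, q=0.47073, disc=e^(-rΔt)=0.99888
k=9 terminal: V=max(K-S,0) → 82.2432 73.5389 62.1611 47.2882 27.8469 2.4338 0.0000 0.0000 0.0000 0.0000
k=8: j=0 S=32.3979 intr=78.1821 cont=78.0587 V=78.1821[EX]; j=1 S=42.3496 intr=68.2304 cont=68.1070 V=68.2304[EX]; j=2 S=55.3581 intr=55.2219 cont=55.0985 V=55.2219[EX]; j=3 S=72.3625 intr=38.2175 cont=38.0941 V=38.2175[EX]; j=4 S=94.5900 intr=15.9900 cont=15.8666 V=15.9900[EX]; j=5 S=123.6452 intr=0.0000 cont=1.2867 V=1.2867[hold]; j=6 S=161.6252 intr=0.0000 cont=0.0000 V=0.0000[hold]; j=7 S=211.2716 intr=0.0000 cont=0.0000 V=0.0000[hold]; j=8 S=276.1678 intr=0.0000 cont=0.0000 V=0.0000[hold]  S*(8)=94.5900
k=7: j=0 S=37.0411 intr=73.5389 cont=73.4155 V=73.5389[EX]; j=1 S=48.4189 intr=62.1611 cont=62.0377 V=62.1611[EX]; j=2 S=63.2918 intr=47.2882 cont=47.1648 V=47.2882[EX]; j=3 S=82.7331 intr=27.8469 cont=27.7235 V=27.8469[EX]; j=4 S=108.1462 intr=2.4338 cont=9.0587 V=9.0587[hold]; j=5 S=141.3654 intr=0.0000 cont=0.6803 V=0.6803[hold]; j=6 S=184.7886 intr=0.0000 cont=0.0000 V=0.0000[hold]; j=7 S=241.5500 intr=0.0000 cont=0.0000 V=0.0000[hold]  S*(7)=82.7331
k=6: j=0 S=42.3496 intr=68.2304 cont=68.1070 V=68.2304[EX]; j=1 S=55.3581 intr=55.2219 cont=55.0985 V=55.2219[EX]; j=2 S=72.3625 intr=38.2175 cont=38.0941 V=38.2175[EX]; j=3 S=94.5900 intr=15.9900 cont=18.9816 V=18.9816[hold]; j=4 S=123.6452 intr=0.0000 cont=5.1090 V=5.1090[hold]; j=5 S=161.6252 intr=0.0000 cont=0.3596 V=0.3596[hold]; j=6 S=211.2716 intr=0.0000 cont=0.0000 V=0.0000[hold]  S*(6)=72.3625
k=5: j=0 S=48.4189 intr=62.1611 cont=62.0377 V=62.1611[EX]; j=1 S=63.2918 intr=47.2882 cont=47.1648 V=47.2882[EX]; j=2 S=82.7331 intr=27.8469 cont=29.1302 V=29.1302[hold]; j=3 S=108.1462 intr=2.4338 cont=12.4375 V=12.4375[hold]; j=4 S=141.3654 intr=0.0000 cont=2.8702 V=2.8702[hold]; j=5 S=184.7886 intr=0.0000 cont=0.1901 V=0.1901[hold]  S*(5)=63.2918
k=4: j=0 S=55.3581 intr=55.2219 cont=55.0985 V=55.2219[EX]; j=1 S=72.3625 intr=38.2175 cont=38.6975 V=38.6975[hold]; j=2 S=94.5900 intr=15.9900 cont=21.2488 V=21.2488[hold]; j=3 S=123.6452 intr=0.0000 cont=7.9251 V=7.9251[hold]; j=4 S=161.6252 intr=0.0000 cont=1.6068 V=1.6068[hold]  S*(4)=55.3581
k=3: j=0 S=63.2918 intr=47.2882 cont=47.3905 V=47.3905[hold]; j=1 S=82.7331 intr=27.8469 cont=30.4500 V=30.4500[hold]; j=2 S=108.1462 intr=2.4338 cont=14.9603 V=14.9603[hold]; j=3 S=141.3654 intr=0.0000 cont=4.9454 V=4.9454[hold]  S*(3)=-
k=2: j=0 S=72.3625 intr=38.2175 cont=39.3722 V=39.3722[hold]; j=1 S=94.5900 intr=15.9900 cont=23.1327 V=23.1327[hold]; j=2 S=123.6452 intr=0.0000 cont=10.2346 V=10.2346[hold]  S*(2)=-
k=1: j=0 S=82.7331 intr=27.8469 cont=31.6925 V=31.6925[hold]; j=1 S=108.1462 intr=2.4338 cont=17.0422 V=17.0422[hold]  S*(1)=-
k=0: j=0 S=94.5900 intr=15.9900 cont=24.7685 V=24.7685[hold]  S*(0)=-

price = 24.7685
boundary = - - - - 55.3581 63.2918 72.3625 82.7331 94.5900
tree:
24.7685
31.6925 17.0422
39.3722 23.1327 10.2346
47.3905 30.4500 14.9603 4.9454
55.2219 38.6975 21.2488 7.9251 1.6068
62.1611 47.2882 29.1302 12.4375 2.8702 0.1901
68.2304 55.2219 38.2175 18.9816 5.1090 0.3596 0.0000
73.5389 62.1611 47.2882 27.8469 9.0587 0.6803 0.0000 0.0000
78.1821 68.2304 55.2219 38.2175 15.9900 1.2867 0.0000 0.0000 0.0000
82.2432 73.5389 62.1611 47.2882 27.8469 2.4338 0.0000 0.0000 0.0000 0.0000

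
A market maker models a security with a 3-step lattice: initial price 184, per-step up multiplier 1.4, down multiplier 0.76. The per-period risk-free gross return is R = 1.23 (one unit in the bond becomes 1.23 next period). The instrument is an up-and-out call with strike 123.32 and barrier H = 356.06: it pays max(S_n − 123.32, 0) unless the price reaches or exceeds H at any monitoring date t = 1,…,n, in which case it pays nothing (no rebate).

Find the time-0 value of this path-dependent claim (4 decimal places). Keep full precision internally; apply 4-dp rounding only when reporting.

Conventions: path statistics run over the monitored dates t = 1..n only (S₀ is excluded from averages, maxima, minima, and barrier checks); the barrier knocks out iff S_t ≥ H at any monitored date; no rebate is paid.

price = 25.3402

Under the martingale measure an up-move has probability p* = 0.7344; value the claim as the probability-weighted average of per-path payoffs, discounted 3 periods at R = 1.23.
Enumerate all 2^3 = 8 price paths (U = up ×1.4, D = down ×0.76); each path with k up-moves has probability p*^k·(1−p*)^(3−k).
DDD: M=139.8400, payoff=0.0000, prob=0.018742
UDD: M=257.6000, payoff=25.4698, prob=0.051815
DUD: M=195.7760, payoff=25.4698, prob=0.051815
UUD: M=360.6400, payoff=0.0000, prob=0.143253
DDU: M=148.7898, payoff=25.4698, prob=0.051815
UDU: M=274.0864, payoff=150.7664, prob=0.143253
DUU: M=274.0864, payoff=150.7664, prob=0.143253
UUU: M=504.8960, payoff=0.0000, prob=0.396053
Price = Σ prob·payoff / R^3 = 47.154726 / 1.860867 = 25.3402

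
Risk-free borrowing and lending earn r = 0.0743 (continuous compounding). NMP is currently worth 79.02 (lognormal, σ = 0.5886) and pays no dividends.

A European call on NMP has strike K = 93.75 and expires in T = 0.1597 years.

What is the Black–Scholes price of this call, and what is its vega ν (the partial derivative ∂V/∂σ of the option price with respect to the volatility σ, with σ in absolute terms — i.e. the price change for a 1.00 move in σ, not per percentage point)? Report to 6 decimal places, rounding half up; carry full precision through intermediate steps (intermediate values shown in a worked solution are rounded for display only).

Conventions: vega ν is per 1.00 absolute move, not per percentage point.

σ√T = 0.5886·√0.1597 = 0.235219
d₁ = (ln(S/K) + (r+σ²/2)T) / (σ√T) = (ln(79.02/93.75) + (0.0743+0.5886²/2)·0.1597) / 0.235219 = (-0.170931 + 0.039530) / 0.235219 = -0.558632
d₂ = d₁ − σ√T = -0.558632 − 0.235219 = -0.793851
e^{−rT} = 0.988204
N(d₁) = 0.288206,  N(d₂) = 0.213641
Call price V = S·N(d₁) − K·e^{−rT}·N(d₂) = 22.774075 − 19.792597 = 2.981478
φ(d₁) = (1/√(2π))·e^{−d₁²/2} = 0.341307
ν = S·φ(d₁)·√T = 10.777908

price = 2.981478
ν = 10.777908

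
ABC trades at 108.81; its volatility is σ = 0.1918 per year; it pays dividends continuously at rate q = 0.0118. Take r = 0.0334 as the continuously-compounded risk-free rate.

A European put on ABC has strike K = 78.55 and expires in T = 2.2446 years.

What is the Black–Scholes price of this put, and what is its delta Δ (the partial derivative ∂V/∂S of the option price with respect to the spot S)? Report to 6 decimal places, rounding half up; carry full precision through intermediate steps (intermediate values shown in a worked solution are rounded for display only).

σ√T = 0.1918·√2.2446 = 0.287355
d₁ = (ln(S/K) + (r−q+σ²/2)T) / (σ√T) = (ln(108.81/78.55) + (0.0334−0.0118+0.1918²/2)·2.2446) / 0.287355 = (0.325868 + 0.089770) / 0.287355 = 1.446428
d₂ = d₁ − σ√T = 1.446428 − 0.287355 = 1.159073
e^{−rT} = 0.927772
e^{−qT} = 0.973861
N(−d₁) = 0.074029,  N(−d₂) = 0.123213
Put price V = K·e^{−rT}·N(−d₂) − S·e^{−qT}·N(−d₁) = 8.979343 − 7.844510 = 1.134833
Δ = −e^{−qT}·N(−d₁) = -0.072094

price = 1.134833
Δ = -0.072094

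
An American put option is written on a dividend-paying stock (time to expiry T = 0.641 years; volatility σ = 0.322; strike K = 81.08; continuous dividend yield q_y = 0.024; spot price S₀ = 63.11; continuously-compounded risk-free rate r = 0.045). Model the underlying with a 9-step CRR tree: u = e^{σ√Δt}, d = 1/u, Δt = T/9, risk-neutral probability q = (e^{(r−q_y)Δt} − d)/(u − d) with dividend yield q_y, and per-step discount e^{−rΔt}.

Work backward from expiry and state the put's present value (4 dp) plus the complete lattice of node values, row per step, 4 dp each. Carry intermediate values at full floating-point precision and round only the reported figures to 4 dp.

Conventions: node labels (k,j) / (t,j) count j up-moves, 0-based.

Δt=0.07122, u=1.08973, d=0.91766, q=0.48723, disc=e^(-rΔt)=0.99680
k=9 terminal: V=max(K-S,0) → 51.9585 46.4977 40.0128 32.3118 23.1668 12.3069 0.0000 0.0000 0.0000 0.0000
k=8: j=0 S=31.7347 intr=49.3453 cont=49.1401 V=49.3453[EX]; j=1 S=37.6856 intr=43.3944 cont=43.1994 V=43.3944[EX]; j=2 S=44.7524 intr=36.3276 cont=36.1446 V=36.3276[EX]; j=3 S=53.1443 intr=27.9357 cont=27.7670 V=27.9357[EX]; j=4 S=63.1100 intr=17.9700 cont=17.8183 V=17.9700[EX]; j=5 S=74.9444 intr=6.1356 cont=6.2904 V=6.2904[hold]; j=6 S=88.9980 intr=0.0000 cont=0.0000 V=0.0000[hold]; j=7 S=105.6870 intr=0.0000 cont=0.0000 V=0.0000[hold]; j=8 S=125.5054 intr=0.0000 cont=0.0000 V=0.0000[hold]
k=7: j=0 S=34.5823 intr=46.4977 cont=46.2973 V=46.4977[EX]; j=1 S=41.0672 intr=40.0128 cont=39.8235 V=40.0128[EX]; j=2 S=48.7682 intr=32.3118 cont=32.1357 V=32.3118[EX]; j=3 S=57.9132 intr=23.1668 cont=23.0063 V=23.1668[EX]; j=4 S=68.7731 intr=12.3069 cont=12.2401 V=12.3069[EX]; j=5 S=81.6695 intr=0.0000 cont=3.2152 V=3.2152[hold]; j=6 S=96.9842 intr=0.0000 cont=0.0000 V=0.0000[hold]; j=7 S=115.1707 intr=0.0000 cont=0.0000 V=0.0000[hold]
k=6: j=0 S=37.6856 intr=43.3944 cont=43.1994 V=43.3944[EX]; j=1 S=44.7524 intr=36.3276 cont=36.1446 V=36.3276[EX]; j=2 S=53.1443 intr=27.9357 cont=27.7670 V=27.9357[EX]; j=3 S=63.1100 intr=17.9700 cont=17.8183 V=17.9700[EX]; j=4 S=74.9444 intr=6.1356 cont=7.8520 V=7.8520[hold]; j=5 S=88.9980 intr=0.0000 cont=1.6434 V=1.6434[hold]; j=6 S=105.6870 intr=0.0000 cont=0.0000 V=0.0000[hold]
k=5: j=0 S=41.0672 intr=40.0128 cont=39.8235 V=40.0128[EX]; j=1 S=48.7682 intr=32.3118 cont=32.1357 V=32.3118[EX]; j=2 S=57.9132 intr=23.1668 cont=23.0063 V=23.1668[EX]; j=3 S=68.7731 intr=12.3069 cont=12.9985 V=12.9985[hold]; j=4 S=81.6695 intr=0.0000 cont=4.8115 V=4.8115[hold]; j=5 S=96.9842 intr=0.0000 cont=0.8400 V=0.8400[hold]
k=4: j=0 S=44.7524 intr=36.3276 cont=36.1446 V=36.3276[EX]; j=1 S=53.1443 intr=27.9357 cont=27.7670 V=27.9357[EX]; j=2 S=63.1100 intr=17.9700 cont=18.1542 V=18.1542[hold]; j=3 S=74.9444 intr=6.1356 cont=8.9807 V=8.9807[hold]; j=4 S=88.9980 intr=0.0000 cont=2.8673 V=2.8673[hold]
k=3: j=0 S=48.7682 intr=32.3118 cont=32.1357 V=32.3118[EX]; j=1 S=57.9132 intr=23.1668 cont=23.0957 V=23.1668[EX]; j=2 S=68.7731 intr=12.3069 cont=13.6409 V=13.6409[hold]; j=3 S=81.6695 intr=0.0000 cont=5.9829 V=5.9829[hold]
k=2: j=0 S=53.1443 intr=27.9357 cont=27.7670 V=27.9357[EX]; j=1 S=63.1100 intr=17.9700 cont=18.4662 V=18.4662[hold]; j=2 S=74.9444 intr=6.1356 cont=9.8780 V=9.8780[hold]
k=1: j=0 S=57.9132 intr=23.1668 cont=23.2472 V=23.2472[hold]; j=1 S=68.7731 intr=12.3069 cont=14.2361 V=14.2361[hold]
k=0: j=0 S=63.1100 intr=17.9700 cont=18.7964 V=18.7964[hold]

price = 18.7964
tree:
18.7964
23.2472 14.2361
27.9357 18.4662 9.8780
32.3118 23.1668 13.6409 5.9829
36.3276 27.9357 18.1542 8.9807 2.8673
40.0128 32.3118 23.1668 12.9985 4.8115 0.8400
43.3944 36.3276 27.9357 17.9700 7.8520 1.6434 0.0000
46.4977 40.0128 32.3118 23.1668 12.3069 3.2152 0.0000 0.0000
49.3453 43.3944 36.3276 27.9357 17.9700 6.2904 0.0000 0.0000 0.0000
51.9585 46.4977 40.0128 32.3118 23.1668 12.3069 0.0000 0.0000 0.0000 0.0000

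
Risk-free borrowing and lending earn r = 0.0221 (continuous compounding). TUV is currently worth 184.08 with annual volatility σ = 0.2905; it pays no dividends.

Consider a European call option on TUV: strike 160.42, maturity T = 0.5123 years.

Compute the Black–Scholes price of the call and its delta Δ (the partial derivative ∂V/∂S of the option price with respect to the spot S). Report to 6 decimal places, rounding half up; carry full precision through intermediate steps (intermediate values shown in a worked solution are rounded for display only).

σ√T = 0.2905·√0.5123 = 0.207926
d₁ = (ln(S/K) + (r+σ²/2)T) / (σ√T) = (ln(184.08/160.42) + (0.0221+0.2905²/2)·0.5123) / 0.207926 = (0.137575 + 0.032938) / 0.207926 = 0.820069
d₂ = d₁ − σ√T = 0.820069 − 0.207926 = 0.612143
e^{−rT} = 0.988742
N(d₁) = 0.793912,  N(d₂) = 0.729778
Call price V = S·N(d₁) − K·e^{−rT}·N(d₂) = 146.143246 − 115.753080 = 30.390166
Δ = N(d₁) = 0.793912

price = 30.390166
Δ = 0.793912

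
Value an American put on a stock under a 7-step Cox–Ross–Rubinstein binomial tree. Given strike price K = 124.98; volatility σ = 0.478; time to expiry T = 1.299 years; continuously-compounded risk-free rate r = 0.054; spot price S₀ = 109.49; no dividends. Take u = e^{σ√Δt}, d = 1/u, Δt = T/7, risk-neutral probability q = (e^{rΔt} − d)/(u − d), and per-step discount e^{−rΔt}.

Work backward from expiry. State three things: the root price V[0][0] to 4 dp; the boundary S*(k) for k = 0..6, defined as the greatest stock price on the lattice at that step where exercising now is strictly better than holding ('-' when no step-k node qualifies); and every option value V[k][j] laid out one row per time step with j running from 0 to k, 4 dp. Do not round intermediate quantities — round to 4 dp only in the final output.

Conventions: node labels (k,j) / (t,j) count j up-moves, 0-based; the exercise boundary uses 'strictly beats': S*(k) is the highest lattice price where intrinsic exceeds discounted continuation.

price = 29.3383
boundary = - - 72.5305 59.0329 72.5305 59.0329 72.5305
tree:
29.3383
39.9348 18.1561
52.4495 26.8410 8.8658
65.9471 38.3341 14.6065 2.6580
76.9329 52.4495 23.4227 5.0944 0.0000
85.8743 65.9471 36.1288 9.7638 0.0000 0.0000
93.1517 76.9329 52.4495 18.7132 0.0000 0.0000 0.0000
99.0748 85.8743 65.9471 35.8657 0.0000 0.0000 0.0000 0.0000

Δt=0.18557  u=1.22865  d=0.81390  q=0.47299  discount=0.99003
step 7 (expiry): payoffs max(K−S,0) = 99.0748 85.8743 65.9471 35.8657 0.0000 0.0000 0.0000 0.0000
step 6: (k=6,j=0): S=31.8283, K−S=93.1517, hold=91.9055 ⇒ V=93.1517 exercise | (k=6,j=1): S=48.0471, K−S=76.9329, hold=75.6867 ⇒ V=76.9329 exercise | (k=6,j=2): S=72.5305, K−S=52.4495, hold=51.2033 ⇒ V=52.4495 exercise | (k=6,j=3): S=109.4900, K−S=15.4900, hold=18.7132 ⇒ V=18.7132 continue | (k=6,j=4): S=165.2830, K−S=0.0000, hold=0.0000 ⇒ V=0.0000 continue | (k=6,j=5): S=249.5064, K−S=0.0000, hold=0.0000 ⇒ V=0.0000 continue | (k=6,j=6): S=376.6477, K−S=0.0000, hold=0.0000 ⇒ V=0.0000 continue  boundary S*=72.5305
step 5: (k=5,j=0): S=39.1057, K−S=85.8743, hold=84.6281 ⇒ V=85.8743 exercise | (k=5,j=1): S=59.0329, K−S=65.9471, hold=64.7010 ⇒ V=65.9471 exercise | (k=5,j=2): S=89.1143, K−S=35.8657, hold=36.1288 ⇒ V=36.1288 continue | (k=5,j=3): S=134.5245, K−S=0.0000, hold=9.7638 ⇒ V=9.7638 continue | (k=5,j=4): S=203.0743, K−S=0.0000, hold=0.0000 ⇒ V=0.0000 continue | (k=5,j=5): S=306.5551, K−S=0.0000, hold=0.0000 ⇒ V=0.0000 continue  boundary S*=59.0329
step 4: (k=4,j=0): S=48.0471, K−S=76.9329, hold=75.6867 ⇒ V=76.9329 exercise | (k=4,j=1): S=72.5305, K−S=52.4495, hold=51.3266 ⇒ V=52.4495 exercise | (k=4,j=2): S=109.4900, K−S=15.4900, hold=23.4227 ⇒ V=23.4227 continue | (k=4,j=3): S=165.2830, K−S=0.0000, hold=5.0944 ⇒ V=5.0944 continue | (k=4,j=4): S=249.5064, K−S=0.0000, hold=0.0000 ⇒ V=0.0000 continue  boundary S*=72.5305
step 3: (k=3,j=0): S=59.0329, K−S=65.9471, hold=64.7010 ⇒ V=65.9471 exercise | (k=3,j=1): S=89.1143, K−S=35.8657, hold=38.3341 ⇒ V=38.3341 continue | (k=3,j=2): S=134.5245, K−S=0.0000, hold=14.6065 ⇒ V=14.6065 continue | (k=3,j=3): S=203.0743, K−S=0.0000, hold=2.6580 ⇒ V=2.6580 continue  boundary S*=59.0329
step 2: (k=2,j=0): S=72.5305, K−S=52.4495, hold=52.3592 ⇒ V=52.4495 exercise | (k=2,j=1): S=109.4900, K−S=15.4900, hold=26.8410 ⇒ V=26.8410 continue | (k=2,j=2): S=165.2830, K−S=0.0000, hold=8.8658 ⇒ V=8.8658 continue  boundary S*=72.5305
step 1: (k=1,j=0): S=89.1143, K−S=35.8657, hold=39.9348 ⇒ V=39.9348 continue | (k=1,j=1): S=134.5245, K−S=0.0000, hold=18.1561 ⇒ V=18.1561 continue  boundary S*=-
step 0: (k=0,j=0): S=109.4900, K−S=15.4900, hold=29.3383 ⇒ V=29.3383 continue  boundary S*=-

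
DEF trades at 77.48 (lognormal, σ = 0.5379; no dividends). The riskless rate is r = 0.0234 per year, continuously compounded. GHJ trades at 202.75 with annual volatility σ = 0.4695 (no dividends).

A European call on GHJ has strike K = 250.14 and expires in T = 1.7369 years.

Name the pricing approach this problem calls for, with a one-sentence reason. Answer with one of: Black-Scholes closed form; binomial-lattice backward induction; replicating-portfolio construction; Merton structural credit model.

framework: Black-Scholes closed form

Key observation: with GHJ following a GBM at constant σ and r, the European call struck at 250.14 prices in closed form — nothing here needs a stepwise model or a balance sheet.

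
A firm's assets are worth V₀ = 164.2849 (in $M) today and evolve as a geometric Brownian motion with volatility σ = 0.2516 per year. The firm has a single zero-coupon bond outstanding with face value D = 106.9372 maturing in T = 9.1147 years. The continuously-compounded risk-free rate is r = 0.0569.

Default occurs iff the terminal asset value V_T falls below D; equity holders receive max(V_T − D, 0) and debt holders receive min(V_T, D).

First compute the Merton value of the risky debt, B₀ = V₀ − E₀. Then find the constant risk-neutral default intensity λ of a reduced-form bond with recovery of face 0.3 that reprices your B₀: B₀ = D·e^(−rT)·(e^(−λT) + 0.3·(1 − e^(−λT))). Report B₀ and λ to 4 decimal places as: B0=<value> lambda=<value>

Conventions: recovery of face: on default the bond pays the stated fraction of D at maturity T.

Apply the equity-as-call identities (strike 106.9372, horizon 9.1147 years):
d₁ = [ln(V₀/D) + (r + σ²/2)T] / (σ√T)
   = [ln(164.2849/106.9372) + (0.0569 + 0.5·0.2516²)·9.1147] / (0.2516·√9.1147)
   = [0.429360 + 0.807118] / 0.759595 = 1.627814
d₂ = d₁ − σ√T = 1.627814 − 0.759595 = 0.868220
N(d₁) = 0.948218,  N(d₂) = 0.807363,  e^(−rT) = 0.595338
E₀ = V₀·N(d₁) − D·e^(−rT)·N(d₂)
   = 164.2849·0.948218 − 106.9372·0.595338·0.807363 = 104.378123
B₀ = V₀ − E₀ = 164.2849 − 104.378123 = 59.906777
e^(−λT) = (B₀·e^(rT)/D − 0.3)/(1 − 0.3) = (59.9068·1.679719/106.9372 − 0.3)/0.7 = 0.91569660
λ = −ln(0.91569660)/9.1147 = 0.009662

B0=59.9068 lambda=0.0097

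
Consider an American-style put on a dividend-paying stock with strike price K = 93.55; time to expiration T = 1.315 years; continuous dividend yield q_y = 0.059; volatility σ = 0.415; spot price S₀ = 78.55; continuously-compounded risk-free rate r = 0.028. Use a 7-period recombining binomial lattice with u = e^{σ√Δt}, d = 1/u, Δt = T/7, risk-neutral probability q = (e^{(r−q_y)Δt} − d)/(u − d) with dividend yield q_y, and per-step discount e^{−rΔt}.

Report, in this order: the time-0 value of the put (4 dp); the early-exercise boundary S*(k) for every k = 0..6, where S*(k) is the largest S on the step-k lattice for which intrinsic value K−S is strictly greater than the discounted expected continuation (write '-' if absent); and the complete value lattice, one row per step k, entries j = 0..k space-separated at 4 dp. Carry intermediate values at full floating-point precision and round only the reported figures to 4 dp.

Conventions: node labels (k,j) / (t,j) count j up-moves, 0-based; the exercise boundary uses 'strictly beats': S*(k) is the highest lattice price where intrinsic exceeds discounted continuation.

params: Δt=0.18786 u=1.19706 d=0.83538 q=0.43910 e^(-rΔt)=0.99475
t_7 payoffs: 71.2489 61.5934 47.7575 27.9311 0.0000 0.0000 0.0000 0.0000
t_6: node(6,0) S=26.6958 payoff=66.8542 vs cont=66.6576 → 66.8542 [stop]  node(6,1) S=38.2541 payoff=55.2959 vs cont=55.2268 → 55.2959 [stop]  node(6,2) S=54.8166 payoff=38.7334 vs cont=38.8468 → 38.8468 [wait]  node(6,3) S=78.5500 payoff=15.0000 vs cont=15.5844 → 15.5844 [wait]  node(6,4) S=112.5591 payoff=0.0000 vs cont=0.0000 → 0.0000 [wait]  node(6,5) S=161.2927 payoff=0.0000 vs cont=0.0000 → 0.0000 [wait]  node(6,6) S=231.1261 payoff=0.0000 vs cont=0.0000 → 0.0000 [wait]  ⇒ S*(6)=38.2541
t_5: node(5,0) S=31.9566 payoff=61.5934 vs cont=61.4549 → 61.5934 [stop]  node(5,1) S=45.7925 payoff=47.7575 vs cont=47.8210 → 47.8210 [wait]  node(5,2) S=65.6189 payoff=27.9311 vs cont=28.4821 → 28.4821 [wait]  node(5,3) S=94.0293 payoff=0.0000 vs cont=8.6954 → 8.6954 [wait]  node(5,4) S=134.7403 payoff=0.0000 vs cont=0.0000 → 0.0000 [wait]  node(5,5) S=193.0776 payoff=0.0000 vs cont=0.0000 → 0.0000 [wait]  ⇒ S*(5)=31.9566
t_4: node(4,0) S=38.2541 payoff=55.2959 vs cont=55.2545 → 55.2959 [stop]  node(4,1) S=54.8166 payoff=38.7334 vs cont=39.1230 → 39.1230 [wait]  node(4,2) S=78.5500 payoff=15.0000 vs cont=19.6900 → 19.6900 [wait]  node(4,3) S=112.5591 payoff=0.0000 vs cont=4.8517 → 4.8517 [wait]  node(4,4) S=161.2927 payoff=0.0000 vs cont=0.0000 → 0.0000 [wait]  ⇒ S*(4)=38.2541
t_3: node(3,0) S=45.7925 payoff=47.7575 vs cont=47.9416 → 47.9416 [wait]  node(3,1) S=65.6189 payoff=27.9311 vs cont=30.4295 → 30.4295 [wait]  node(3,2) S=94.0293 payoff=0.0000 vs cont=13.1054 → 13.1054 [wait]  node(3,3) S=134.7403 payoff=0.0000 vs cont=2.7070 → 2.7070 [wait]  ⇒ S*(3)=-
t_2: node(2,0) S=54.8166 payoff=38.7334 vs cont=40.0409 → 40.0409 [wait]  node(2,1) S=78.5500 payoff=15.0000 vs cont=22.7028 → 22.7028 [wait]  node(2,2) S=112.5591 payoff=0.0000 vs cont=8.4947 → 8.4947 [wait]  ⇒ S*(2)=-
t_1: node(1,0) S=65.6189 payoff=27.9311 vs cont=32.2576 → 32.2576 [wait]  node(1,1) S=94.0293 payoff=0.0000 vs cont=16.3777 → 16.3777 [wait]  ⇒ S*(1)=-
t_0: node(0,0) S=78.5500 payoff=15.0000 vs cont=25.1521 → 25.1521 [wait]  ⇒ S*(0)=-

price = 25.1521
boundary = - - - - 38.2541 31.9566 38.2541
tree:
25.1521
32.2576 16.3777
40.0409 22.7028 8.4947
47.9416 30.4295 13.1054 2.7070
55.2959 39.1230 19.6900 4.8517 0.0000
61.5934 47.8210 28.4821 8.6954 0.0000 0.0000
66.8542 55.2959 38.8468 15.5844 0.0000 0.0000 0.0000
71.2489 61.5934 47.7575 27.9311 0.0000 0.0000 0.0000 0.0000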